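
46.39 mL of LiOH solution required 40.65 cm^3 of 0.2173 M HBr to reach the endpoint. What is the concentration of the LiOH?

n(HBr) delivered = 0.2173 x 0.04065 = 0.008833 mol.
For a 1:1 reaction, n(LiOH) = 0.008833 mol.
[LiOH] = 0.008833 mol / 0.04639 L = 0.190 M.

0.190 M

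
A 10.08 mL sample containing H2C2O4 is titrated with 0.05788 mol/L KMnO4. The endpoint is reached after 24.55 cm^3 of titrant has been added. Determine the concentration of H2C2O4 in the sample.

n(KMnO4) = 0.05788 x 0.02455 = 0.001421 mol.
From the balanced equation, 2 mol KMnO4 reacts with 5 mol H2C2O4, so n(H2C2O4) = 0.001421 x 5/2 = 0.003552 mol.
[H2C2O4] = 0.003552 / 0.01008 L = 0.352 M.

0.352 M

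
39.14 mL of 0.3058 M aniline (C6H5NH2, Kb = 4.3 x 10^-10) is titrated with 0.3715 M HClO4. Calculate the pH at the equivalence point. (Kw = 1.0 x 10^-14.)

2.70

n(C6H5NH2) = 0.3058 x 0.03914 = 0.01197 mol; V(HClO4) at equivalence = 0.01197/0.3715 = 0.03222 L.
At equivalence the base is fully converted to C6H5NH3+; total volume = 0.07136 L, so [C6H5NH3+] = 0.01197/0.07136 = 0.1677 M.
Ka(C6H5NH3+) = Kw/Kb = 1.0e-14 / 4.3 x 10^-10 = 2.33e-5.
[H^+] = sqrt(Ka x [C6H5NH3+]) = sqrt(2.33e-5 x 0.1677) = 0.00198 M.
pH = -log(0.00198) = 2.70.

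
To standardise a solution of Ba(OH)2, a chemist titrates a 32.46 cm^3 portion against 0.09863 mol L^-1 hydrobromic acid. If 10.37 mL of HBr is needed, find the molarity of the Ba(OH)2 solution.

n(HBr) delivered = 0.09863 x 0.01037 = 0.001023 mol.
The reaction is 1 Ba(OH)2 + 2 HBr, so n(Ba(OH)2) = 0.001023 x 1/2 = 0.0005114 mol.
[Ba(OH)2] = 0.0005114 mol / 0.03246 L = 0.0158 M.

0.0158 M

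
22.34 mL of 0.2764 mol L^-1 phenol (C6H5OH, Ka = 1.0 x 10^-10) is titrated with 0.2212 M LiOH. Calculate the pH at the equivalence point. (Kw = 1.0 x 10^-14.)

11.54

n(C6H5OH) = 0.2764 x 0.02234 = 0.006175 mol; V(LiOH) at equivalence = 0.006175/0.2212 = 0.02791 L.
At equivalence all the acid is converted to C6H5O-; total volume = 0.02234 + 0.02791 = 0.05025 L, so [C6H5O-] = 0.006175/0.05025 = 0.1229 M.
Kb = Kw/Ka = 1.0e-14 / 1.0 x 10^-10 = 0.000100.
[OH^-] = sqrt(Kb x [C6H5O-]) = sqrt(0.000100 x 0.1229) = 0.00351 M.
pOH = 2.46, so pH = 14.00 - 2.46 = 11.54.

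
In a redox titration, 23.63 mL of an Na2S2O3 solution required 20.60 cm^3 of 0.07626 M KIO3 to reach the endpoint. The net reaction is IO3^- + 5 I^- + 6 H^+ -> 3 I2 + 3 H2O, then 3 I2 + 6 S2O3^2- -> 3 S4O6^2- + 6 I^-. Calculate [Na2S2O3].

0.399 M

n(KIO3) = 0.07626 x 0.02060 = 0.001571 mol.
From the balanced equation, 1 mol KIO3 reacts with 6 mol Na2S2O3, so n(Na2S2O3) = 0.001571 x 6/1 = 0.009426 mol.
[Na2S2O3] = 0.009426 / 0.02363 L = 0.399 M.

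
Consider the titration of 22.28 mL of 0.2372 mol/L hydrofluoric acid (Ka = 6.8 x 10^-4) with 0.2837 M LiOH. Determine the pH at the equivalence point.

n(HF) = 0.2372 x 0.02228 = 0.005285 mol; V(LiOH) at equivalence = 0.005285/0.2837 = 0.01863 L.
At equivalence all the acid is converted to F-; total volume = 0.02228 + 0.01863 = 0.04091 L, so [F-] = 0.005285/0.04091 = 0.1292 M.
Kb = Kw/Ka = 1.0e-14 / 6.8 x 10^-4 = 1.47e-11.
[OH^-] = sqrt(Kb x [F-]) = sqrt(1.47e-11 x 0.1292) = 1.38e-6 M.
pOH = 5.86, so pH = 14.00 - 5.86 = 8.14.

8.14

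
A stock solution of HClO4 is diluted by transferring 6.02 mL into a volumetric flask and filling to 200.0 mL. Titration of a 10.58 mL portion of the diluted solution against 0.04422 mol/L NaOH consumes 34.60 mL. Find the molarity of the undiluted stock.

4.80 M

n(NaOH) = 0.04422 x 0.03460 = 0.001530 mol.
n(HClO4) in the aliquot = 0.001530 mol.
[diluted HClO4] = 0.001530 / 0.01058 = 0.1446 M.
Dilution factor = 200.0/6.020 = 33.22, so [stock] = 0.1446 x 33.22 = 4.80 M.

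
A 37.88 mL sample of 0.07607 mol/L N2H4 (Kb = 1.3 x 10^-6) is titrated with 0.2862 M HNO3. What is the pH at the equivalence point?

n(N2H4) = 0.07607 x 0.03788 = 0.002882 mol; V(HNO3) at equivalence = 0.002882/0.2862 = 0.01007 L.
At equivalence the base is fully converted to N2H5+; total volume = 0.04795 L, so [N2H5+] = 0.002882/0.04795 = 0.06010 M.
Ka(N2H5+) = Kw/Kb = 1.0e-14 / 1.3 x 10^-6 = 7.69e-9.
[H^+] = sqrt(Ka x [N2H5+]) = sqrt(7.69e-9 x 0.06010) = 2.15e-5 M.
pH = -log(2.15e-5) = 4.67.

4.67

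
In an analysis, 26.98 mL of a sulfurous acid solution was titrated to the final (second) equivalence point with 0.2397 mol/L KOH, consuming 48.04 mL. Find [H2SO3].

0.213 M

n(KOH) = 0.2397 x 0.04804 = 0.01152 mol.
At the final (second) equivalence point, 2 mol OH^- react per mol H2SO3, so n(H2SO3) = 0.01152 / 2 = 0.005758 mol.
[H2SO3] = 0.005758 / 0.02698 L = 0.213 M.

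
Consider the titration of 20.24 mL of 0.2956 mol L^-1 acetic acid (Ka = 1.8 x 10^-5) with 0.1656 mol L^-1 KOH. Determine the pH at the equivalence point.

n(CH3COOH) = 0.2956 x 0.02024 = 0.005983 mol; V(KOH) at equivalence = 0.005983/0.1656 = 0.03613 L.
At equivalence all the acid is converted to CH3COO-; total volume = 0.02024 + 0.03613 = 0.05637 L, so [CH3COO-] = 0.005983/0.05637 = 0.1061 M.
Kb = Kw/Ka = 1.0e-14 / 1.8 x 10^-5 = 5.56e-10.
[OH^-] = sqrt(Kb x [CH3COO-]) = sqrt(5.56e-10 x 0.1061) = 7.68e-6 M.
pOH = 5.11, so pH = 14.00 - 5.11 = 8.89.

8.89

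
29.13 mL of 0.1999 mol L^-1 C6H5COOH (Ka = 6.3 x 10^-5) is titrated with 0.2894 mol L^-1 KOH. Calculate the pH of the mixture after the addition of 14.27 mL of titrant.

4.59

Initial n(C6H5COOH) = 0.1999 x 0.02913 = 0.005823 mol.
n(KOH) added = 0.2894 x 0.01427 = 0.004130 mol, converting that many moles of C6H5COOH to C6H5COO-.
Remaining n(C6H5COOH) = 0.001693 mol; n(C6H5COO-) = 0.004130 mol.
By Henderson-Hasselbalch, pH = pKa + log([A^-]/[HA]) = 4.20 + log(0.004130/0.001693) = 4.20 + (+0.39) = 4.59.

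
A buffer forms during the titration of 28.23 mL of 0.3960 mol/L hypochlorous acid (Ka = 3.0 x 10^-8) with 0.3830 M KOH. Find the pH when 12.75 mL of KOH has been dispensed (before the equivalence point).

Initial n(HClO) = 0.3960 x 0.02823 = 0.01118 mol.
n(KOH) added = 0.3830 x 0.01275 = 0.004883 mol, converting that many moles of HClO to ClO-.
Remaining n(HClO) = 0.006296 mol; n(ClO-) = 0.004883 mol.
By Henderson-Hasselbalch, pH = pKa + log([A^-]/[HA]) = 7.52 + log(0.004883/0.006296) = 7.52 + (-0.11) = 7.41.

7.41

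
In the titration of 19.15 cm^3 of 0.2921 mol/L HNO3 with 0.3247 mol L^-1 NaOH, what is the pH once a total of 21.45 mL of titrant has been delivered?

12.53

n(acid) = 0.2921 x 0.01915 = 0.005594 mol; n(NaOH) added = 0.3247 x 0.02145 = 0.006965 mol.
Base is in excess by 0.006965 - 0.005594 = 0.001371 mol in a total volume of 0.04060 L.
[OH^-] = 0.001371/0.04060 = 0.03377 M, so pOH = 1.47 and pH = 14.00 - 1.47 = 12.53.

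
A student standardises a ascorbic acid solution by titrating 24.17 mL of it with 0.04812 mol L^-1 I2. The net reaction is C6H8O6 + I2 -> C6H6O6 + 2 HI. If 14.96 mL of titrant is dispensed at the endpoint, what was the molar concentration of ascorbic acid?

0.0298 M

n(I2) = 0.04812 x 0.01496 = 0.0007199 mol.
From the balanced equation, 1 mol I2 reacts with 1 mol ascorbic acid, so n(ascorbic acid) = 0.0007199 x 1/1 = 0.0007199 mol.
[ascorbic acid] = 0.0007199 / 0.02417 L = 0.0298 M.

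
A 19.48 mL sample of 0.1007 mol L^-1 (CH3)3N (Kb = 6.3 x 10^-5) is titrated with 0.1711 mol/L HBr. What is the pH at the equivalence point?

5.50

n((CH3)3N) = 0.1007 x 0.01948 = 0.001962 mol; V(HBr) at equivalence = 0.001962/0.1711 = 0.01146 L.
At equivalence the base is fully converted to (CH3)3NH+; total volume = 0.03094 L, so [(CH3)3NH+] = 0.001962/0.03094 = 0.06339 M.
Ka((CH3)3NH+) = Kw/Kb = 1.0e-14 / 6.3 x 10^-5 = 1.59e-10.
[H^+] = sqrt(Ka x [(CH3)3NH+]) = sqrt(1.59e-10 x 0.06339) = 3.17e-6 M.
pH = -log(3.17e-6) = 5.50.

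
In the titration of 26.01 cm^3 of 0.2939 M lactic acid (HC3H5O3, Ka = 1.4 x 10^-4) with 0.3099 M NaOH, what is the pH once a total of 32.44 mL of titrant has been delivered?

n(acid) = 0.2939 x 0.02601 = 0.007644 mol; n(NaOH) added = 0.3099 x 0.03244 = 0.01005 mol.
Base is in excess by 0.01005 - 0.007644 = 0.002409 mol in a total volume of 0.05845 L.
[OH^-] = 0.002409/0.05845 = 0.04121 M, so pOH = 1.38 and pH = 14.00 - 1.38 = 12.62.

12.62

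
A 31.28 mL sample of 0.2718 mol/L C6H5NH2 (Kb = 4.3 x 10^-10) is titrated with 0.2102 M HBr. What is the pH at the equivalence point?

2.78

n(C6H5NH2) = 0.2718 x 0.03128 = 0.008502 mol; V(HBr) at equivalence = 0.008502/0.2102 = 0.04045 L.
At equivalence the base is fully converted to C6H5NH3+; total volume = 0.07173 L, so [C6H5NH3+] = 0.008502/0.07173 = 0.1185 M.
Ka(C6H5NH3+) = Kw/Kb = 1.0e-14 / 4.3 x 10^-10 = 2.33e-5.
[H^+] = sqrt(Ka x [C6H5NH3+]) = sqrt(2.33e-5 x 0.1185) = 0.00166 M.
pH = -log(0.00166) = 2.78.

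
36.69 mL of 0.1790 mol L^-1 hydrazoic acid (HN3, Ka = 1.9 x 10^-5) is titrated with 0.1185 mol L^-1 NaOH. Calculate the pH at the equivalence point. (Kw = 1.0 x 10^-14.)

n(HN3) = 0.1790 x 0.03669 = 0.006568 mol; V(NaOH) at equivalence = 0.006568/0.1185 = 0.05542 L.
At equivalence all the acid is converted to N3-; total volume = 0.03669 + 0.05542 = 0.09211 L, so [N3-] = 0.006568/0.09211 = 0.07130 M.
Kb = Kw/Ka = 1.0e-14 / 1.9 x 10^-5 = 5.26e-10.
[OH^-] = sqrt(Kb x [N3-]) = sqrt(5.26e-10 x 0.07130) = 6.13e-6 M.
pOH = 5.21, so pH = 14.00 - 5.21 = 8.79.

8.79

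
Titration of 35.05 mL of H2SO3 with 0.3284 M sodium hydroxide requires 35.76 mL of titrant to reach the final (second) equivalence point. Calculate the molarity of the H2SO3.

0.168 M

n(NaOH) = 0.3284 x 0.03576 = 0.01174 mol.
At the final (second) equivalence point, 2 mol OH^- react per mol H2SO3, so n(H2SO3) = 0.01174 / 2 = 0.005872 mol.
[H2SO3] = 0.005872 / 0.03505 L = 0.168 M.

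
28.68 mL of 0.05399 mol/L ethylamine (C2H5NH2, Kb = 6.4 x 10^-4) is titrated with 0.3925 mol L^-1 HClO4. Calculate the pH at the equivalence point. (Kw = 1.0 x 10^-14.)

6.06

n(C2H5NH2) = 0.05399 x 0.02868 = 0.001548 mol; V(HClO4) at equivalence = 0.001548/0.3925 = 0.003945 L.
At equivalence the base is fully converted to C2H5NH3+; total volume = 0.03263 L, so [C2H5NH3+] = 0.001548/0.03263 = 0.04746 M.
Ka(C2H5NH3+) = Kw/Kb = 1.0e-14 / 6.4 x 10^-4 = 1.56e-11.
[H^+] = sqrt(Ka x [C2H5NH3+]) = sqrt(1.56e-11 x 0.04746) = 8.61e-7 M.
pH = -log(8.61e-7) = 6.06.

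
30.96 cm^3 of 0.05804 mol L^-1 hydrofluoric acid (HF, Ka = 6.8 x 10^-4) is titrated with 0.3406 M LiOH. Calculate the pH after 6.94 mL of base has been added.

12.17

n(acid) = 0.05804 x 0.03096 = 0.001797 mol; n(LiOH) added = 0.3406 x 0.006940 = 0.002364 mol.
Base is in excess by 0.002364 - 0.001797 = 0.0005668 mol in a total volume of 0.03790 L.
[OH^-] = 0.0005668/0.03790 = 0.01496 M, so pOH = 1.83 and pH = 14.00 - 1.83 = 12.17.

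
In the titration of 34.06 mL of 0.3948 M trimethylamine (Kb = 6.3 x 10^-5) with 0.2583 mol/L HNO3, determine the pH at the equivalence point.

n((CH3)3N) = 0.3948 x 0.03406 = 0.01345 mol; V(HNO3) at equivalence = 0.01345/0.2583 = 0.05206 L.
At equivalence the base is fully converted to (CH3)3NH+; total volume = 0.08612 L, so [(CH3)3NH+] = 0.01345/0.08612 = 0.1561 M.
Ka((CH3)3NH+) = Kw/Kb = 1.0e-14 / 6.3 x 10^-5 = 1.59e-10.
[H^+] = sqrt(Ka x [(CH3)3NH+]) = sqrt(1.59e-10 x 0.1561) = 4.98e-6 M.
pH = -log(4.98e-6) = 5.30.

5.30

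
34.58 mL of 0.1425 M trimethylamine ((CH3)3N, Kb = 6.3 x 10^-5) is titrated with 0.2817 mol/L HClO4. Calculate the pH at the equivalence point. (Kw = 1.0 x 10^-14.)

5.41

n((CH3)3N) = 0.1425 x 0.03458 = 0.004928 mol; V(HClO4) at equivalence = 0.004928/0.2817 = 0.01749 L.
At equivalence the base is fully converted to (CH3)3NH+; total volume = 0.05207 L, so [(CH3)3NH+] = 0.004928/0.05207 = 0.09463 M.
Ka((CH3)3NH+) = Kw/Kb = 1.0e-14 / 6.3 x 10^-5 = 1.59e-10.
[H^+] = sqrt(Ka x [(CH3)3NH+]) = sqrt(1.59e-10 x 0.09463) = 3.88e-6 M.
pH = -log(3.88e-6) = 5.41.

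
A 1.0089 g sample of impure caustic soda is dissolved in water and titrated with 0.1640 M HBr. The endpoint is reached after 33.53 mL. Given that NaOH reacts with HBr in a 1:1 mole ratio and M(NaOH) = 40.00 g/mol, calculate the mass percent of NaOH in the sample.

n(HBr) = 0.1640 x 0.03353 = 0.005499 mol.
n(NaOH) = 0.005499 / 1 = 0.005499 mol.
mass of NaOH = 0.005499 x 40.00 = 0.2200 g.
% purity = 0.2200 / 1.0089 x 100 = 21.8%.

21.8%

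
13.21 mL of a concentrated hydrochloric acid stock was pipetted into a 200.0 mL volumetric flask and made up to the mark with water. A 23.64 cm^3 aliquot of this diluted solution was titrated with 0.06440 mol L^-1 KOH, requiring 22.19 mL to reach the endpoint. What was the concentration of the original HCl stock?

n(KOH) = 0.06440 x 0.02219 = 0.001429 mol.
n(HCl) in the aliquot = 0.001429 mol.
[diluted HCl] = 0.001429 / 0.02364 = 0.06045 M.
Dilution factor = 200.0/13.21 = 15.14, so [stock] = 0.06045 x 15.14 = 0.915 M.

0.915 M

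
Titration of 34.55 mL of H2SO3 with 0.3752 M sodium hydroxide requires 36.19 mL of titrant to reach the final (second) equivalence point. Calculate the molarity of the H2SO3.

0.197 M

n(NaOH) = 0.3752 x 0.03619 = 0.01358 mol.
At the final (second) equivalence point, 2 mol OH^- react per mol H2SO3, so n(H2SO3) = 0.01358 / 2 = 0.006789 mol.
[H2SO3] = 0.006789 / 0.03455 L = 0.197 M.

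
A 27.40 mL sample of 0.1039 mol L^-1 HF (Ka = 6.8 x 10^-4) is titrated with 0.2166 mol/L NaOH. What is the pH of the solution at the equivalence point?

8.01

n(HF) = 0.1039 x 0.02740 = 0.002847 mol; V(NaOH) at equivalence = 0.002847/0.2166 = 0.01314 L.
At equivalence all the acid is converted to F-; total volume = 0.02740 + 0.01314 = 0.04054 L, so [F-] = 0.002847/0.04054 = 0.07022 M.
Kb = Kw/Ka = 1.0e-14 / 6.8 x 10^-4 = 1.47e-11.
[OH^-] = sqrt(Kb x [F-]) = sqrt(1.47e-11 x 0.07022) = 1.02e-6 M.
pOH = 5.99, so pH = 14.00 - 5.99 = 8.01.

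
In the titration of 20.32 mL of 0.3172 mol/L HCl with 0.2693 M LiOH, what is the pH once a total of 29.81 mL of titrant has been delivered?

n(acid) = 0.3172 x 0.02032 = 0.006446 mol; n(LiOH) added = 0.2693 x 0.02981 = 0.008028 mol.
Base is in excess by 0.008028 - 0.006446 = 0.001582 mol in a total volume of 0.05013 L.
[OH^-] = 0.001582/0.05013 = 0.03156 M, so pOH = 1.50 and pH = 14.00 - 1.50 = 12.50.

12.50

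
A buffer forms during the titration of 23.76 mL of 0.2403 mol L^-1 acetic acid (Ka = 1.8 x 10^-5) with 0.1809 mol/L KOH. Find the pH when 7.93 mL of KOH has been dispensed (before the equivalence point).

Initial n(CH3COOH) = 0.2403 x 0.02376 = 0.005710 mol.
n(KOH) added = 0.1809 x 0.007930 = 0.001435 mol, converting that many moles of CH3COOH to CH3COO-.
Remaining n(CH3COOH) = 0.004275 mol; n(CH3COO-) = 0.001435 mol.
By Henderson-Hasselbalch, pH = pKa + log([A^-]/[HA]) = 4.74 + log(0.001435/0.004275) = 4.74 + (-0.47) = 4.27.

4.27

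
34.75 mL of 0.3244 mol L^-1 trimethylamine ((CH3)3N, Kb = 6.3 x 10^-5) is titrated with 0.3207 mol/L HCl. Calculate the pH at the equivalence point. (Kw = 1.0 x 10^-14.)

5.30

n((CH3)3N) = 0.3244 x 0.03475 = 0.01127 mol; V(HCl) at equivalence = 0.01127/0.3207 = 0.03515 L.
At equivalence the base is fully converted to (CH3)3NH+; total volume = 0.06990 L, so [(CH3)3NH+] = 0.01127/0.06990 = 0.1613 M.
Ka((CH3)3NH+) = Kw/Kb = 1.0e-14 / 6.3 x 10^-5 = 1.59e-10.
[H^+] = sqrt(Ka x [(CH3)3NH+]) = sqrt(1.59e-10 x 0.1613) = 5.06e-6 M.
pH = -log(5.06e-6) = 5.30.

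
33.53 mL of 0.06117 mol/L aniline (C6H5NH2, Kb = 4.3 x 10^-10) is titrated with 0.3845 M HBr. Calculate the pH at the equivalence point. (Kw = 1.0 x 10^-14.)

n(C6H5NH2) = 0.06117 x 0.03353 = 0.002051 mol; V(HBr) at equivalence = 0.002051/0.3845 = 0.005334 L.
At equivalence the base is fully converted to C6H5NH3+; total volume = 0.03886 L, so [C6H5NH3+] = 0.002051/0.03886 = 0.05277 M.
Ka(C6H5NH3+) = Kw/Kb = 1.0e-14 / 4.3 x 10^-10 = 2.33e-5.
[H^+] = sqrt(Ka x [C6H5NH3+]) = sqrt(2.33e-5 x 0.05277) = 0.00111 M.
pH = -log(0.00111) = 2.96.

2.96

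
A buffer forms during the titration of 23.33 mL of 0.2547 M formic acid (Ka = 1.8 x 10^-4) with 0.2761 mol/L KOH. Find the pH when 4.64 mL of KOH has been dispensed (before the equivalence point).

Initial n(HCOOH) = 0.2547 x 0.02333 = 0.005942 mol.
n(KOH) added = 0.2761 x 0.004640 = 0.001281 mol, converting that many moles of HCOOH to HCOO-.
Remaining n(HCOOH) = 0.004661 mol; n(HCOO-) = 0.001281 mol.
By Henderson-Hasselbalch, pH = pKa + log([A^-]/[HA]) = 3.74 + log(0.001281/0.004661) = 3.74 + (-0.56) = 3.18.

3.18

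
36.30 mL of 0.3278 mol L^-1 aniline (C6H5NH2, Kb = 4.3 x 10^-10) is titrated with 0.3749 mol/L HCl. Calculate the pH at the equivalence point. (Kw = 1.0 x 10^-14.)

2.70

n(C6H5NH2) = 0.3278 x 0.03630 = 0.01190 mol; V(HCl) at equivalence = 0.01190/0.3749 = 0.03174 L.
At equivalence the base is fully converted to C6H5NH3+; total volume = 0.06804 L, so [C6H5NH3+] = 0.01190/0.06804 = 0.1749 M.
Ka(C6H5NH3+) = Kw/Kb = 1.0e-14 / 4.3 x 10^-10 = 2.33e-5.
[H^+] = sqrt(Ka x [C6H5NH3+]) = sqrt(2.33e-5 x 0.1749) = 0.00202 M.
pH = -log(0.00202) = 2.70.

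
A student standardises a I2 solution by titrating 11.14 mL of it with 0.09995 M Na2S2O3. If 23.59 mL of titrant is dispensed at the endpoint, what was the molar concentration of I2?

0.106 M

n(Na2S2O3) = 0.09995 x 0.02359 = 0.002358 mol.
From the balanced equation, 2 mol Na2S2O3 reacts with 1 mol I2, so n(I2) = 0.002358 x 1/2 = 0.001179 mol.
[I2] = 0.001179 / 0.01114 L = 0.106 M.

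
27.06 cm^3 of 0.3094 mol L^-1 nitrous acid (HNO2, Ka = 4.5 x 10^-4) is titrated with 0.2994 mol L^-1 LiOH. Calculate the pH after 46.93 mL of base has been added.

12.89

n(acid) = 0.3094 x 0.02706 = 0.008372 mol; n(LiOH) added = 0.2994 x 0.04693 = 0.01405 mol.
Base is in excess by 0.01405 - 0.008372 = 0.005678 mol in a total volume of 0.07399 L.
[OH^-] = 0.005678/0.07399 = 0.07675 M, so pOH = 1.11 and pH = 14.00 - 1.11 = 12.89.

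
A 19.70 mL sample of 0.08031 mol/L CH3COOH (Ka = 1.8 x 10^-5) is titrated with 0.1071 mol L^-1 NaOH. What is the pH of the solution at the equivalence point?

n(CH3COOH) = 0.08031 x 0.01970 = 0.001582 mol; V(NaOH) at equivalence = 0.001582/0.1071 = 0.01477 L.
At equivalence all the acid is converted to CH3COO-; total volume = 0.01970 + 0.01477 = 0.03447 L, so [CH3COO-] = 0.001582/0.03447 = 0.04590 M.
Kb = Kw/Ka = 1.0e-14 / 1.8 x 10^-5 = 5.56e-10.
[OH^-] = sqrt(Kb x [CH3COO-]) = sqrt(5.56e-10 x 0.04590) = 5.05e-6 M.
pOH = 5.30, so pH = 14.00 - 5.30 = 8.70.

8.70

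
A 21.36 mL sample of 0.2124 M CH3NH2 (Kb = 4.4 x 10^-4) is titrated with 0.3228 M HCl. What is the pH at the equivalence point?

5.77

n(CH3NH2) = 0.2124 x 0.02136 = 0.004537 mol; V(HCl) at equivalence = 0.004537/0.3228 = 0.01405 L.
At equivalence the base is fully converted to CH3NH3+; total volume = 0.03541 L, so [CH3NH3+] = 0.004537/0.03541 = 0.1281 M.
Ka(CH3NH3+) = Kw/Kb = 1.0e-14 / 4.4 x 10^-4 = 2.27e-11.
[H^+] = sqrt(Ka x [CH3NH3+]) = sqrt(2.27e-11 x 0.1281) = 1.71e-6 M.
pH = -log(1.71e-6) = 5.77.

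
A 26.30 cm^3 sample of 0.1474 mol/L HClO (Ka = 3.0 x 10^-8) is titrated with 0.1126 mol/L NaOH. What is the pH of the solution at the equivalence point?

n(HClO) = 0.1474 x 0.02630 = 0.003877 mol; V(NaOH) at equivalence = 0.003877/0.1126 = 0.03443 L.
At equivalence all the acid is converted to ClO-; total volume = 0.02630 + 0.03443 = 0.06073 L, so [ClO-] = 0.003877/0.06073 = 0.06384 M.
Kb = Kw/Ka = 1.0e-14 / 3.0 x 10^-8 = 3.33e-7.
[OH^-] = sqrt(Kb x [ClO-]) = sqrt(3.33e-7 x 0.06384) = 0.000146 M.
pOH = 3.84, so pH = 14.00 - 3.84 = 10.16.

10.16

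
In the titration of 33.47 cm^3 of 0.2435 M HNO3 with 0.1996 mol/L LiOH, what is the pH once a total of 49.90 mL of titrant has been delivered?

n(acid) = 0.2435 x 0.03347 = 0.008150 mol; n(LiOH) added = 0.1996 x 0.04990 = 0.009960 mol.
Base is in excess by 0.009960 - 0.008150 = 0.001810 mol in a total volume of 0.08337 L.
[OH^-] = 0.001810/0.08337 = 0.02171 M, so pOH = 1.66 and pH = 14.00 - 1.66 = 12.34.

12.34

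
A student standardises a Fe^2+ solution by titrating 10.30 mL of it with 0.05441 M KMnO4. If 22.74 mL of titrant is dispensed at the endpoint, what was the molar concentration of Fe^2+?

n(KMnO4) = 0.05441 x 0.02274 = 0.001237 mol.
From the balanced equation, 1 mol KMnO4 reacts with 5 mol Fe^2+, so n(Fe^2+) = 0.001237 x 5/1 = 0.006186 mol.
[Fe^2+] = 0.006186 / 0.01030 L = 0.601 M.

0.601 M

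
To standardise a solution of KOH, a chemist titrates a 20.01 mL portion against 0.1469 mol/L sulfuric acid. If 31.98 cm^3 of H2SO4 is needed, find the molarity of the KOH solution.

0.470 M

n(H2SO4) delivered = 0.1469 x 0.03198 = 0.004698 mol.
The reaction is 2 KOH + 1 H2SO4, so n(KOH) = 0.004698 x 2/1 = 0.009396 mol.
[KOH] = 0.009396 mol / 0.02001 L = 0.470 M.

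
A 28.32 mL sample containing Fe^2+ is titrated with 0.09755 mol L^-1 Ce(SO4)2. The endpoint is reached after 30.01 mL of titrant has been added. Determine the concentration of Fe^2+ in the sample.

n(Ce(SO4)2) = 0.09755 x 0.03001 = 0.002927 mol.
From the balanced equation, 1 mol Ce(SO4)2 reacts with 1 mol Fe^2+, so n(Fe^2+) = 0.002927 x 1/1 = 0.002927 mol.
[Fe^2+] = 0.002927 / 0.02832 L = 0.103 M.

0.103 M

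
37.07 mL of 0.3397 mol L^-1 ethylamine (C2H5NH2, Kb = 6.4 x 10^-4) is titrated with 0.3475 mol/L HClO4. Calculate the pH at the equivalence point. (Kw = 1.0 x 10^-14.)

n(C2H5NH2) = 0.3397 x 0.03707 = 0.01259 mol; V(HClO4) at equivalence = 0.01259/0.3475 = 0.03624 L.
At equivalence the base is fully converted to C2H5NH3+; total volume = 0.07331 L, so [C2H5NH3+] = 0.01259/0.07331 = 0.1718 M.
Ka(C2H5NH3+) = Kw/Kb = 1.0e-14 / 6.4 x 10^-4 = 1.56e-11.
[H^+] = sqrt(Ka x [C2H5NH3+]) = sqrt(1.56e-11 x 0.1718) = 1.64e-6 M.
pH = -log(1.64e-6) = 5.79.

5.79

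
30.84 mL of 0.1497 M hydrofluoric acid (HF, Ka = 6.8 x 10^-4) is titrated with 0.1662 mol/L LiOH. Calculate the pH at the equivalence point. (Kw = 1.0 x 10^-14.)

n(HF) = 0.1497 x 0.03084 = 0.004617 mol; V(LiOH) at equivalence = 0.004617/0.1662 = 0.02778 L.
At equivalence all the acid is converted to F-; total volume = 0.03084 + 0.02778 = 0.05862 L, so [F-] = 0.004617/0.05862 = 0.07876 M.
Kb = Kw/Ka = 1.0e-14 / 6.8 x 10^-4 = 1.47e-11.
[OH^-] = sqrt(Kb x [F-]) = sqrt(1.47e-11 x 0.07876) = 1.08e-6 M.
pOH = 5.97, so pH = 14.00 - 5.97 = 8.03.

8.03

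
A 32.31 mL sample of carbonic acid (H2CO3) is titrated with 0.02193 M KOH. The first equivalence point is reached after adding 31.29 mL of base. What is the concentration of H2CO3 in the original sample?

0.0212 M

n(KOH) = 0.02193 x 0.03129 = 0.0006862 mol.
At the first equivalence point, 1 mol OH^- react per mol H2CO3, so n(H2CO3) = 0.0006862 / 1 = 0.0006862 mol.
[H2CO3] = 0.0006862 / 0.03231 L = 0.0212 M.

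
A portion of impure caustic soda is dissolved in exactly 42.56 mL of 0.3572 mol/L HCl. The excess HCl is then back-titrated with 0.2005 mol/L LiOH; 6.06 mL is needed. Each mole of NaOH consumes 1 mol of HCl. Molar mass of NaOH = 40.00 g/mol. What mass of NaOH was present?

0.559 g

Total n(HCl) added = 0.3572 x 0.04256 = 0.01520 mol.
n(LiOH) used = 0.2005 x 0.006060 = 0.001215 mol, which equals the excess n(HCl).
So n(HCl) consumed by the sample = 0.01520 - 0.001215 = 0.01399 mol.
n(NaOH) = 0.01399 / 1 = 0.01399 mol.
mass = 0.01399 mol x 40.00 g/mol = 0.559 g.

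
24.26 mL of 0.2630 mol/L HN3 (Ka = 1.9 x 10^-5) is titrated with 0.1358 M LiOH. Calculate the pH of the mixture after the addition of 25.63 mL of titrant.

4.80

Initial n(HN3) = 0.2630 x 0.02426 = 0.006380 mol.
n(LiOH) added = 0.1358 x 0.02563 = 0.003481 mol, converting that many moles of HN3 to N3-.
Remaining n(HN3) = 0.002900 mol; n(N3-) = 0.003481 mol.
By Henderson-Hasselbalch, pH = pKa + log([A^-]/[HA]) = 4.72 + log(0.003481/0.002900) = 4.72 + (+0.08) = 4.80.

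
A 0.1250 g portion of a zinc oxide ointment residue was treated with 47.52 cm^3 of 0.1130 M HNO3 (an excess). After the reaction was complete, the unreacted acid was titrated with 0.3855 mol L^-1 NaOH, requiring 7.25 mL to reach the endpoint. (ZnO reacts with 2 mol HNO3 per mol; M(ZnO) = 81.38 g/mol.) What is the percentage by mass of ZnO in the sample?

Total n(HNO3) added = 0.1130 x 0.04752 = 0.005370 mol.
n(NaOH) used = 0.3855 x 0.007250 = 0.002795 mol, which equals the excess n(HNO3).
So n(HNO3) consumed by the sample = 0.005370 - 0.002795 = 0.002575 mol.
n(ZnO) = 0.002575 / 2 = 0.001287 mol.
mass ZnO = 0.001287 x 81.38 = 0.1048 g, so %ZnO = 0.1048/0.1250 x 100 = 83.8%.

83.8%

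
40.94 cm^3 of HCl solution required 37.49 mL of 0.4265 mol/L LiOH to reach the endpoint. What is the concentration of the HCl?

n(LiOH) delivered = 0.4265 x 0.03749 = 0.01599 mol.
For a 1:1 reaction, n(HCl) = 0.01599 mol.
[HCl] = 0.01599 mol / 0.04094 L = 0.391 M.

0.391 M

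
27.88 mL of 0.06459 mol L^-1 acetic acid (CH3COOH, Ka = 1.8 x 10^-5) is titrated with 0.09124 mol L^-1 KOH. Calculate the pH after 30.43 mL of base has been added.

n(acid) = 0.06459 x 0.02788 = 0.001801 mol; n(KOH) added = 0.09124 x 0.03043 = 0.002776 mol.
Base is in excess by 0.002776 - 0.001801 = 0.0009757 mol in a total volume of 0.05831 L.
[OH^-] = 0.0009757/0.05831 = 0.01673 M, so pOH = 1.78 and pH = 14.00 - 1.78 = 12.22.

12.22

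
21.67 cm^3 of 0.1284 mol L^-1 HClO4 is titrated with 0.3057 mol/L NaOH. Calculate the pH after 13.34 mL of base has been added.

n(acid) = 0.1284 x 0.02167 = 0.002782 mol; n(NaOH) added = 0.3057 x 0.01334 = 0.004078 mol.
Base is in excess by 0.004078 - 0.002782 = 0.001296 mol in a total volume of 0.03501 L.
[OH^-] = 0.001296/0.03501 = 0.03701 M, so pOH = 1.43 and pH = 14.00 - 1.43 = 12.57.

12.57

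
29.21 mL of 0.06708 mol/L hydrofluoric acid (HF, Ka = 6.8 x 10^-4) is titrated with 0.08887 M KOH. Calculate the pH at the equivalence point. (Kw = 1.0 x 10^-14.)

7.87

n(HF) = 0.06708 x 0.02921 = 0.001959 mol; V(KOH) at equivalence = 0.001959/0.08887 = 0.02205 L.
At equivalence all the acid is converted to F-; total volume = 0.02921 + 0.02205 = 0.05126 L, so [F-] = 0.001959/0.05126 = 0.03823 M.
Kb = Kw/Ka = 1.0e-14 / 6.8 x 10^-4 = 1.47e-11.
[OH^-] = sqrt(Kb x [F-]) = sqrt(1.47e-11 x 0.03823) = 7.50e-7 M.
pOH = 6.13, so pH = 14.00 - 6.13 = 7.87.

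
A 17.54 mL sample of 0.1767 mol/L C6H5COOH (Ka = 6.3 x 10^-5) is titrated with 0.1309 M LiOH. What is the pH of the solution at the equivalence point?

n(C6H5COOH) = 0.1767 x 0.01754 = 0.003099 mol; V(LiOH) at equivalence = 0.003099/0.1309 = 0.02368 L.
At equivalence all the acid is converted to C6H5COO-; total volume = 0.01754 + 0.02368 = 0.04122 L, so [C6H5COO-] = 0.003099/0.04122 = 0.07520 M.
Kb = Kw/Ka = 1.0e-14 / 6.3 x 10^-5 = 1.59e-10.
[OH^-] = sqrt(Kb x [C6H5COO-]) = sqrt(1.59e-10 x 0.07520) = 3.45e-6 M.
pOH = 5.46, so pH = 14.00 - 5.46 = 8.54.

8.54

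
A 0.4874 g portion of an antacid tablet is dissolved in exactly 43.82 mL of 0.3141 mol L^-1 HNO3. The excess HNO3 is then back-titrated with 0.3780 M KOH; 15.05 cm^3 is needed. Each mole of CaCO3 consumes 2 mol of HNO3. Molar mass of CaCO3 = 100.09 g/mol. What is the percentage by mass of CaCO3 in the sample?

82.9%

Total n(HNO3) added = 0.3141 x 0.04382 = 0.01376 mol.
n(KOH) used = 0.3780 x 0.01505 = 0.005689 mol, which equals the excess n(HNO3).
So n(HNO3) consumed by the sample = 0.01376 - 0.005689 = 0.008075 mol.
n(CaCO3) = 0.008075 / 2 = 0.004037 mol.
mass CaCO3 = 0.004037 x 100.09 = 0.4041 g, so %CaCO3 = 0.4041/0.4874 x 100 = 82.9%.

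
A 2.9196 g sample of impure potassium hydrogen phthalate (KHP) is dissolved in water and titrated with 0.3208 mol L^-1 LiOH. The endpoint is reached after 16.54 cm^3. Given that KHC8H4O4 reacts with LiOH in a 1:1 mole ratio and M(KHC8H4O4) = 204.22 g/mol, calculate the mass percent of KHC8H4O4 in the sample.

n(LiOH) = 0.3208 x 0.01654 = 0.005306 mol.
n(KHC8H4O4) = 0.005306 / 1 = 0.005306 mol.
mass of KHC8H4O4 = 0.005306 x 204.22 = 1.084 g.
% purity = 1.084 / 2.9196 x 100 = 37.1%.

37.1%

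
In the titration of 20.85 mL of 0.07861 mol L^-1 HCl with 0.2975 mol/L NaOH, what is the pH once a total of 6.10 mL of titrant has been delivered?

n(acid) = 0.07861 x 0.02085 = 0.001639 mol; n(NaOH) added = 0.2975 x 0.006100 = 0.001815 mol.
Base is in excess by 0.001815 - 0.001639 = 0.0001757 mol in a total volume of 0.02695 L.
[OH^-] = 0.0001757/0.02695 = 0.006521 M, so pOH = 2.19 and pH = 14.00 - 2.19 = 11.81.

11.81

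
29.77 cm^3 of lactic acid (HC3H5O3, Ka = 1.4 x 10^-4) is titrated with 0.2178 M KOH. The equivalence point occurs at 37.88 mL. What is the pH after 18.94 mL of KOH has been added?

3.85

18.94 mL is exactly half the equivalence volume (37.88/2), i.e. the half-equivalence point.
There, n(HA) = n(A^-), so pH = pKa = -log(1.4 x 10^-4) = 3.85.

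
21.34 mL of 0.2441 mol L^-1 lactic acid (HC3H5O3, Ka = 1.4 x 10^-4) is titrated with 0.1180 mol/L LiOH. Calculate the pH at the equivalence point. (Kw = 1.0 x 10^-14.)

n(HC3H5O3) = 0.2441 x 0.02134 = 0.005209 mol; V(LiOH) at equivalence = 0.005209/0.1180 = 0.04414 L.
At equivalence all the acid is converted to C3H5O3-; total volume = 0.02134 + 0.04414 = 0.06548 L, so [C3H5O3-] = 0.005209/0.06548 = 0.07955 M.
Kb = Kw/Ka = 1.0e-14 / 1.4 x 10^-4 = 7.14e-11.
[OH^-] = sqrt(Kb x [C3H5O3-]) = sqrt(7.14e-11 x 0.07955) = 2.38e-6 M.
pOH = 5.62, so pH = 14.00 - 5.62 = 8.38.

8.38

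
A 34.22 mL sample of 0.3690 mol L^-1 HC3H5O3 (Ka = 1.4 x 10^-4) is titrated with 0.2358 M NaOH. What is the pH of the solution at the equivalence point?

n(HC3H5O3) = 0.3690 x 0.03422 = 0.01263 mol; V(NaOH) at equivalence = 0.01263/0.2358 = 0.05355 L.
At equivalence all the acid is converted to C3H5O3-; total volume = 0.03422 + 0.05355 = 0.08777 L, so [C3H5O3-] = 0.01263/0.08777 = 0.1439 M.
Kb = Kw/Ka = 1.0e-14 / 1.4 x 10^-4 = 7.14e-11.
[OH^-] = sqrt(Kb x [C3H5O3-]) = sqrt(7.14e-11 x 0.1439) = 3.21e-6 M.
pOH = 5.49, so pH = 14.00 - 5.49 = 8.51.

8.51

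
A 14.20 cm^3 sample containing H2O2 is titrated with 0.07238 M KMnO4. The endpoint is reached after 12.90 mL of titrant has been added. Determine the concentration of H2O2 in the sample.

n(KMnO4) = 0.07238 x 0.01290 = 0.0009337 mol.
From the balanced equation, 2 mol KMnO4 reacts with 5 mol H2O2, so n(H2O2) = 0.0009337 x 5/2 = 0.002334 mol.
[H2O2] = 0.002334 / 0.01420 L = 0.164 M.

0.164 M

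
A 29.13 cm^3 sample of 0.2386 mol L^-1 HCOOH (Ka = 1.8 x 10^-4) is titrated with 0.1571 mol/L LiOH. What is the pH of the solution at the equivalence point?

8.36

n(HCOOH) = 0.2386 x 0.02913 = 0.006950 mol; V(LiOH) at equivalence = 0.006950/0.1571 = 0.04424 L.
At equivalence all the acid is converted to HCOO-; total volume = 0.02913 + 0.04424 = 0.07337 L, so [HCOO-] = 0.006950/0.07337 = 0.09473 M.
Kb = Kw/Ka = 1.0e-14 / 1.8 x 10^-4 = 5.56e-11.
[OH^-] = sqrt(Kb x [HCOO-]) = sqrt(5.56e-11 x 0.09473) = 2.29e-6 M.
pOH = 5.64, so pH = 14.00 - 5.64 = 8.36.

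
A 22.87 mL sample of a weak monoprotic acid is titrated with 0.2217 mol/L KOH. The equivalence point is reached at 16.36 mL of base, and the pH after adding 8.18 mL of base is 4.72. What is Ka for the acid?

8.18 mL is half of the equivalence volume, so this is the half-equivalence point where [HA] = [A^-].
At half-equivalence pH = pKa, so pKa = 4.72.
Ka = 10^(-4.72) = 1.9 x 10^-5.

1.9 x 10^-5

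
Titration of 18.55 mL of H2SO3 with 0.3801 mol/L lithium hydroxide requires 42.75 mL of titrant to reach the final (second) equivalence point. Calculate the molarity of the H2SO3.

0.438 M

n(LiOH) = 0.3801 x 0.04275 = 0.01625 mol.
At the final (second) equivalence point, 2 mol OH^- react per mol H2SO3, so n(H2SO3) = 0.01625 / 2 = 0.008125 mol.
[H2SO3] = 0.008125 / 0.01855 L = 0.438 M.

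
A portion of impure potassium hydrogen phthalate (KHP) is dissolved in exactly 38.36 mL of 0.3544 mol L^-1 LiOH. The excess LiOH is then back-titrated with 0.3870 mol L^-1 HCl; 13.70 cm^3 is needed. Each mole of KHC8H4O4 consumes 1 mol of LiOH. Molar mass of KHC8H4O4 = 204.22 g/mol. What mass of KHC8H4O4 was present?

Total n(LiOH) added = 0.3544 x 0.03836 = 0.01359 mol.
n(HCl) used = 0.3870 x 0.01370 = 0.005302 mol, which equals the excess n(LiOH).
So n(LiOH) consumed by the sample = 0.01359 - 0.005302 = 0.008293 mol.
n(KHC8H4O4) = 0.008293 / 1 = 0.008293 mol.
mass = 0.008293 mol x 204.22 g/mol = 1.69 g.

1.69 g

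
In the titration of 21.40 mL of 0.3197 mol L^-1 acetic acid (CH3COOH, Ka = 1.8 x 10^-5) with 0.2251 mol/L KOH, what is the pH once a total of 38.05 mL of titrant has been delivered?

12.46

n(acid) = 0.3197 x 0.02140 = 0.006842 mol; n(KOH) added = 0.2251 x 0.03805 = 0.008565 mol.
Base is in excess by 0.008565 - 0.006842 = 0.001723 mol in a total volume of 0.05945 L.
[OH^-] = 0.001723/0.05945 = 0.02899 M, so pOH = 1.54 and pH = 14.00 - 1.54 = 12.46.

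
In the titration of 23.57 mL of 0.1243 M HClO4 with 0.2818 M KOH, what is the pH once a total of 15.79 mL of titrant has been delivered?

n(acid) = 0.1243 x 0.02357 = 0.002930 mol; n(KOH) added = 0.2818 x 0.01579 = 0.004450 mol.
Base is in excess by 0.004450 - 0.002930 = 0.001520 mol in a total volume of 0.03936 L.
[OH^-] = 0.001520/0.03936 = 0.03861 M, so pOH = 1.41 and pH = 14.00 - 1.41 = 12.59.

12.59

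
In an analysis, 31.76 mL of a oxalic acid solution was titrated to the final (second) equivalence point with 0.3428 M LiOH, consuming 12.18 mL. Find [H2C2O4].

0.0657 M

n(LiOH) = 0.3428 x 0.01218 = 0.004175 mol.
At the final (second) equivalence point, 2 mol OH^- react per mol H2C2O4, so n(H2C2O4) = 0.004175 / 2 = 0.002088 mol.
[H2C2O4] = 0.002088 / 0.03176 L = 0.0657 M.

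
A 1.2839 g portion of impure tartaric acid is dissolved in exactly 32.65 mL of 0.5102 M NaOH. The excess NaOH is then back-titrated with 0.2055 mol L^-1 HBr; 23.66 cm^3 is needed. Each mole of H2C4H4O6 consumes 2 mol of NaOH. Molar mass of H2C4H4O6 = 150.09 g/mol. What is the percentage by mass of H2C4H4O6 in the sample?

Total n(NaOH) added = 0.5102 x 0.03265 = 0.01666 mol.
n(HBr) used = 0.2055 x 0.02366 = 0.004862 mol, which equals the excess n(NaOH).
So n(NaOH) consumed by the sample = 0.01666 - 0.004862 = 0.01180 mol.
n(H2C4H4O6) = 0.01180 / 2 = 0.005898 mol.
mass H2C4H4O6 = 0.005898 x 150.09 = 0.8852 g, so %H2C4H4O6 = 0.8852/1.2839 x 100 = 68.9%.

68.9%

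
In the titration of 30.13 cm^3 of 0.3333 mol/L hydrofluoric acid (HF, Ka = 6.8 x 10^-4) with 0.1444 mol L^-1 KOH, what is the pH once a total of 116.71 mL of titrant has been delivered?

n(acid) = 0.3333 x 0.03013 = 0.01004 mol; n(KOH) added = 0.1444 x 0.1167 = 0.01685 mol.
Base is in excess by 0.01685 - 0.01004 = 0.006811 mol in a total volume of 0.1468 L.
[OH^-] = 0.006811/0.1468 = 0.04638 M, so pOH = 1.33 and pH = 14.00 - 1.33 = 12.67.

12.67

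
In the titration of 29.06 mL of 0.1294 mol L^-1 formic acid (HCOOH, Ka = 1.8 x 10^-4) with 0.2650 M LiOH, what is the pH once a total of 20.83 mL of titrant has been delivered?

12.55

n(acid) = 0.1294 x 0.02906 = 0.003760 mol; n(LiOH) added = 0.2650 x 0.02083 = 0.005520 mol.
Base is in excess by 0.005520 - 0.003760 = 0.001760 mol in a total volume of 0.04989 L.
[OH^-] = 0.001760/0.04989 = 0.03527 M, so pOH = 1.45 and pH = 14.00 - 1.45 = 12.55.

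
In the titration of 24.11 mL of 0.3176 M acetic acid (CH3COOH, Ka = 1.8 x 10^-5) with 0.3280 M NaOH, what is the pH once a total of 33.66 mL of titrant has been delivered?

n(acid) = 0.3176 x 0.02411 = 0.007657 mol; n(NaOH) added = 0.3280 x 0.03366 = 0.01104 mol.
Base is in excess by 0.01104 - 0.007657 = 0.003383 mol in a total volume of 0.05777 L.
[OH^-] = 0.003383/0.05777 = 0.05856 M, so pOH = 1.23 and pH = 14.00 - 1.23 = 12.77.

12.77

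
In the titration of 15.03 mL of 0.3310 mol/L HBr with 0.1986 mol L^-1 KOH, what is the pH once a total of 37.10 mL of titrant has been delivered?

n(acid) = 0.3310 x 0.01503 = 0.004975 mol; n(KOH) added = 0.1986 x 0.03710 = 0.007368 mol.
Base is in excess by 0.007368 - 0.004975 = 0.002393 mol in a total volume of 0.05213 L.
[OH^-] = 0.002393/0.05213 = 0.04591 M, so pOH = 1.34 and pH = 14.00 - 1.34 = 12.66.

12.66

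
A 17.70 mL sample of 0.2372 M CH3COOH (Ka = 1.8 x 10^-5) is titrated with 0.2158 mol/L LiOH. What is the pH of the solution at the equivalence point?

n(CH3COOH) = 0.2372 x 0.01770 = 0.004198 mol; V(LiOH) at equivalence = 0.004198/0.2158 = 0.01946 L.
At equivalence all the acid is converted to CH3COO-; total volume = 0.01770 + 0.01946 = 0.03716 L, so [CH3COO-] = 0.004198/0.03716 = 0.1130 M.
Kb = Kw/Ka = 1.0e-14 / 1.8 x 10^-5 = 5.56e-10.
[OH^-] = sqrt(Kb x [CH3COO-]) = sqrt(5.56e-10 x 0.1130) = 7.92e-6 M.
pOH = 5.10, so pH = 14.00 - 5.10 = 8.90.

8.90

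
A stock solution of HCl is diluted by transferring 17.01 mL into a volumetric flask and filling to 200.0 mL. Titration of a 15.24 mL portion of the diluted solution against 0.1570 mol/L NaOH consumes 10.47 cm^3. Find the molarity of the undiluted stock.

n(NaOH) = 0.1570 x 0.01047 = 0.001644 mol.
n(HCl) in the aliquot = 0.001644 mol.
[diluted HCl] = 0.001644 / 0.01524 = 0.1079 M.
Dilution factor = 200.0/17.01 = 11.76, so [stock] = 0.1079 x 11.76 = 1.27 M.

1.27 M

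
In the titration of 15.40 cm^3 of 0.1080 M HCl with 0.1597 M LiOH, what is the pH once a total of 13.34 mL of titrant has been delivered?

n(acid) = 0.1080 x 0.01540 = 0.001663 mol; n(LiOH) added = 0.1597 x 0.01334 = 0.002130 mol.
Base is in excess by 0.002130 - 0.001663 = 0.0004672 mol in a total volume of 0.02874 L.
[OH^-] = 0.0004672/0.02874 = 0.01626 M, so pOH = 1.79 and pH = 14.00 - 1.79 = 12.21.

12.21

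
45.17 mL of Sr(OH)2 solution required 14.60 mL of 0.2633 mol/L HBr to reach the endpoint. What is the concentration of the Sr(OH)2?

n(HBr) delivered = 0.2633 x 0.01460 = 0.003844 mol.
The reaction is 1 Sr(OH)2 + 2 HBr, so n(Sr(OH)2) = 0.003844 x 1/2 = 0.001922 mol.
[Sr(OH)2] = 0.001922 mol / 0.04517 L = 0.0426 M.

0.0426 M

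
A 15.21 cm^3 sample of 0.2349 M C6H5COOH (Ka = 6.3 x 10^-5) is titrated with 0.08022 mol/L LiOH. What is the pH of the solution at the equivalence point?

n(C6H5COOH) = 0.2349 x 0.01521 = 0.003573 mol; V(LiOH) at equivalence = 0.003573/0.08022 = 0.04454 L.
At equivalence all the acid is converted to C6H5COO-; total volume = 0.01521 + 0.04454 = 0.05975 L, so [C6H5COO-] = 0.003573/0.05975 = 0.05980 M.
Kb = Kw/Ka = 1.0e-14 / 6.3 x 10^-5 = 1.59e-10.
[OH^-] = sqrt(Kb x [C6H5COO-]) = sqrt(1.59e-10 x 0.05980) = 3.08e-6 M.
pOH = 5.51, so pH = 14.00 - 5.51 = 8.49.

8.49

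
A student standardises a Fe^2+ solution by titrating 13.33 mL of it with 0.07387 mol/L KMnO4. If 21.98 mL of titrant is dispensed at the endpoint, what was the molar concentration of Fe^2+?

n(KMnO4) = 0.07387 x 0.02198 = 0.001624 mol.
From the balanced equation, 1 mol KMnO4 reacts with 5 mol Fe^2+, so n(Fe^2+) = 0.001624 x 5/1 = 0.008118 mol.
[Fe^2+] = 0.008118 / 0.01333 L = 0.609 M.

0.609 M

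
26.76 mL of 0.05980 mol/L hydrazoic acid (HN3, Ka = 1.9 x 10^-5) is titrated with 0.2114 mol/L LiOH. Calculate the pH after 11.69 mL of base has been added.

n(acid) = 0.05980 x 0.02676 = 0.001600 mol; n(LiOH) added = 0.2114 x 0.01169 = 0.002471 mol.
Base is in excess by 0.002471 - 0.001600 = 0.0008710 mol in a total volume of 0.03845 L.
[OH^-] = 0.0008710/0.03845 = 0.02265 M, so pOH = 1.64 and pH = 14.00 - 1.64 = 12.36.

12.36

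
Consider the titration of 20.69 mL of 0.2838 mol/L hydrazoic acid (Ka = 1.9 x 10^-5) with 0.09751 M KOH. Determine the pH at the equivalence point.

8.79

n(HN3) = 0.2838 x 0.02069 = 0.005872 mol; V(KOH) at equivalence = 0.005872/0.09751 = 0.06022 L.
At equivalence all the acid is converted to N3-; total volume = 0.02069 + 0.06022 = 0.08091 L, so [N3-] = 0.005872/0.08091 = 0.07257 M.
Kb = Kw/Ka = 1.0e-14 / 1.9 x 10^-5 = 5.26e-10.
[OH^-] = sqrt(Kb x [N3-]) = sqrt(5.26e-10 x 0.07257) = 6.18e-6 M.
pOH = 5.21, so pH = 14.00 - 5.21 = 8.79.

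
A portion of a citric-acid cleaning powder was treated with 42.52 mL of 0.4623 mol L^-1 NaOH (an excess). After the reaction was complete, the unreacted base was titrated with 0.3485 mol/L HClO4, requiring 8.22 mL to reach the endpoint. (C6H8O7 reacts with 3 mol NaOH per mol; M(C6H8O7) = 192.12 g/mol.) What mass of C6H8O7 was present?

1.08 g

Total n(NaOH) added = 0.4623 x 0.04252 = 0.01966 mol.
n(HClO4) used = 0.3485 x 0.008220 = 0.002865 mol, which equals the excess n(NaOH).
So n(NaOH) consumed by the sample = 0.01966 - 0.002865 = 0.01679 mol.
n(C6H8O7) = 0.01679 / 3 = 0.005597 mol.
mass = 0.005597 mol x 192.12 g/mol = 1.08 g.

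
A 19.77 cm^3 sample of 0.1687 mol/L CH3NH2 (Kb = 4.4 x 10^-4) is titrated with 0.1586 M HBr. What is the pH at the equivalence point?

5.87

n(CH3NH2) = 0.1687 x 0.01977 = 0.003335 mol; V(HBr) at equivalence = 0.003335/0.1586 = 0.02103 L.
At equivalence the base is fully converted to CH3NH3+; total volume = 0.04080 L, so [CH3NH3+] = 0.003335/0.04080 = 0.08175 M.
Ka(CH3NH3+) = Kw/Kb = 1.0e-14 / 4.4 x 10^-4 = 2.27e-11.
[H^+] = sqrt(Ka x [CH3NH3+]) = sqrt(2.27e-11 x 0.08175) = 1.36e-6 M.
pH = -log(1.36e-6) = 5.87.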